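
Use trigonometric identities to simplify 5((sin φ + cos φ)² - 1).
5((sin φ + cos φ)² - 1) = 5(sin(2φ)) (using Pythagorean + double angle)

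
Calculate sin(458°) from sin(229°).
sin(458°) = 2 sin 229° cos 229° = 0.9903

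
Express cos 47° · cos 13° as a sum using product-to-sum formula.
cos 47° cos 13° = (1/2)[cos(47°-13°) + cos(47°+13°)]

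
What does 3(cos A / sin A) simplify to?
3(cos A / sin A) = 3(cot A) (using Quotient identity)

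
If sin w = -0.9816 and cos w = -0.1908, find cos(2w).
cos(2w) = cos²w - sin²w = -0.9271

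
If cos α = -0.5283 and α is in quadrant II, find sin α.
sin α = 0.8491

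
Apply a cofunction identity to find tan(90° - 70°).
tan(90° - 70°) = cot(70°) = 0.364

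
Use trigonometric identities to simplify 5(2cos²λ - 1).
5(2cos²λ - 1) = 5(cos(2λ)) (using Double angle)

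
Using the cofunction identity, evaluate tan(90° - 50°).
tan(90° - 50°) = cot(50°) = 0.8391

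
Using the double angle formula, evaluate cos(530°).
cos(530°) = 2cos²265° - 1 = -0.9848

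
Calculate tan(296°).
tan(296°) = -2.05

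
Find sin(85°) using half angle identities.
sin(85°) = √((1 - cos 170°)/2) = 0.9962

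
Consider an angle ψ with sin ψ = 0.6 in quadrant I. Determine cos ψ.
cos ψ = √(1 - sin²ψ) = 0.8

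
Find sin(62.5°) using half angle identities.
sin(62.5°) = √((1 - cos 125°)/2) = 0.887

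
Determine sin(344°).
sin(344°) = -0.2756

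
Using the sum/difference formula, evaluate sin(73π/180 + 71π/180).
sin(73π/180 + 71π/180) = sin 73π/180 cos 71π/180 + cos 73π/180 sin 71π/180 = 0.5878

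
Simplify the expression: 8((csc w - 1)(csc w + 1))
8((csc w - 1)(csc w + 1)) = 8(cot²w) (using Diff. of squares)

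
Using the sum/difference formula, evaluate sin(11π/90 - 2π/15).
sin(11π/90 - 2π/15) = sin 11π/90 cos 2π/15 - cos 11π/90 sin 2π/15 = -0.0349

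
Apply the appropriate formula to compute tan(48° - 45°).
tan(48° - 45°) = (tan 48° - tan 45°)/(1 + tan 48° tan 45°) = 0.05241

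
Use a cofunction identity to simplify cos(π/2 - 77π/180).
cos(π/2 - 77π/180) = sin(77π/180)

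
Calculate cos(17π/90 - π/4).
cos(17π/90 - π/4) = cos 17π/90 cos π/4 + sin 17π/90 sin π/4 = 0.9816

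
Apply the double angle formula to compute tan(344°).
tan(344°) = 2 tan 172° / (1 - tan²172°) = -0.2867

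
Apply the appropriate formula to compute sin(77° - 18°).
sin(77° - 18°) = sin 77° cos 18° - cos 77° sin 18° = 0.8572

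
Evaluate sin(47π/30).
sin(47π/30) = -0.9781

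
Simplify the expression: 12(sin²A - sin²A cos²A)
12(sin²A - sin²A cos²A) = 12(sin⁴A) (using Factoring)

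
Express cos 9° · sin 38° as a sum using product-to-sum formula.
cos 9° sin 38° = (1/2)[sin(9°+38°) - sin(9°-38°)]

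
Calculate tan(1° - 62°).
tan(1° - 62°) = (tan 1° - tan 62°)/(1 + tan 1° tan 62°) = -1.804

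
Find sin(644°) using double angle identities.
sin(644°) = 2 sin 322° cos 322° = -0.9703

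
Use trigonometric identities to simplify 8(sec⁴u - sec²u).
8(sec⁴u - sec²u) = 8(tan⁴u + tan²u) (using Pythagorean)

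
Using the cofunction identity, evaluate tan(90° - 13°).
tan(90° - 13°) = cot(13°) = 4.331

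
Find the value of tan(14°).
tan(14°) = 0.2493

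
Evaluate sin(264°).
sin(264°) = -0.9945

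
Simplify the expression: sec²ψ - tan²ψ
sec²ψ - tan²ψ = 1 (using Pythagorean identity)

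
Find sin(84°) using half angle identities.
sin(84°) = √((1 - cos 168°)/2) = 0.9945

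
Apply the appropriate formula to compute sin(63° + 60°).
sin(63° + 60°) = sin 63° cos 60° + cos 63° sin 60° = 0.8387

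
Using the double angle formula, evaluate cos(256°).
cos(256°) = cos²128° - sin²128° = -0.2419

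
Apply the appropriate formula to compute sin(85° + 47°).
sin(85° + 47°) = sin 85° cos 47° + cos 85° sin 47° = 0.7431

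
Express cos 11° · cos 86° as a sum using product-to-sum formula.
cos 11° cos 86° = (1/2)[cos(11°-86°) + cos(11°+86°)]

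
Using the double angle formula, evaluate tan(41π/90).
tan(41π/90) = 2 tan 41π/180 / (1 - tan²41π/180) = 7.115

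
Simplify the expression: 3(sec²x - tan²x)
3(sec²x - tan²x) = 3 (using Pythagorean identity)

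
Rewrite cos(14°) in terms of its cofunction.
cos(14°) = sin(90° - 14°) = sin(76°)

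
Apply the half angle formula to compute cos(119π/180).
cos(119π/180) = -√((1 + cos 119π/90)/2) = -0.4848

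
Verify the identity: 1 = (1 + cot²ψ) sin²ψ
RHS = csc²ψ · sin²ψ = (1/sin²ψ) · sin²ψ = 1 = LHS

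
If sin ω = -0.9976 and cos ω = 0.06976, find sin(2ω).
sin(2ω) = 2 sin ω cos ω = -0.1392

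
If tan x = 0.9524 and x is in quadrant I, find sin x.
sin x = 0.6897 (using tan²x + 1 = sec²x)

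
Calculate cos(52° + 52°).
cos(52° + 52°) = cos 52° cos 52° - sin 52° sin 52° = -0.2419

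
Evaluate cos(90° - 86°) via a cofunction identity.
cos(90° - 86°) = sin(86°) = 0.9976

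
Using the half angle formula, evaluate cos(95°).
cos(95°) = -√((1 + cos 190°)/2) = -0.08716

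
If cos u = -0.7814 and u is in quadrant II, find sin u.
sin u = 0.624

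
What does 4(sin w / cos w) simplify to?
4(sin w / cos w) = 4(tan w) (using Quotient identity)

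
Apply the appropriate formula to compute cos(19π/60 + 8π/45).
cos(19π/60 + 8π/45) = cos 19π/60 cos 8π/45 - sin 19π/60 sin 8π/45 = 0.01745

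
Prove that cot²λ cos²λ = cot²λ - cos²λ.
RHS = cos²λ/sin²λ - cos²λ = cos²λ(1/sin²λ - 1) = cos²λ · (1 - sin²λ)/sin²λ = cos²λ · cos²λ/sin²λ = cos²λ · cot²λ = LHS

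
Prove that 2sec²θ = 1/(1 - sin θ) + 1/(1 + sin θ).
RHS = [(1 + sin θ) + (1 - sin θ)] / [(1 - sin θ)(1 + sin θ)] = 2/(1 - sin²θ) = 2/cos²θ = 2sec²θ = LHS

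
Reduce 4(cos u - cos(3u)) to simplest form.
4(cos u - cos(3u)) = 4(2 sin(2u) sin u) (using Sum-to-product)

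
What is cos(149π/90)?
cos(149π/90) = 0.4695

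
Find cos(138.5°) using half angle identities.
cos(138.5°) = -√((1 + cos 277°)/2) = -0.749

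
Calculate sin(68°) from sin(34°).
sin(68°) = 2 sin 34° cos 34° = 0.9272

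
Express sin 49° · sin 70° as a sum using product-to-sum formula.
sin 49° sin 70° = (1/2)[cos(49°-70°) - cos(49°+70°)]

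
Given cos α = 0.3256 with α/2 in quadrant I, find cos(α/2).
cos(α/2) = ±√((1 + cos α)/2); positive since α/2 ∈ QI, so cos(α/2) = 0.8141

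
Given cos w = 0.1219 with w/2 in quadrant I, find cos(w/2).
cos(w/2) = ±√((1 + cos w)/2); positive since w/2 ∈ QI, so cos(w/2) = 0.749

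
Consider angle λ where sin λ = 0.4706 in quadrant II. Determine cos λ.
cos λ = ±√(1 - sin²λ) = -0.8823 (negative in QII)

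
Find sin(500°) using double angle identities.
sin(500°) = 2 sin 250° cos 250° = 0.6428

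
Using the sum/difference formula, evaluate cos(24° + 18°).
cos(24° + 18°) = cos 24° cos 18° - sin 24° sin 18° = 0.7431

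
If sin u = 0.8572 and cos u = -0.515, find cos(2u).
cos(2u) = cos²u - sin²u = -0.4696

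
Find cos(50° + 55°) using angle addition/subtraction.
cos(50° + 55°) = cos 50° cos 55° - sin 50° sin 55° = -(√6-√2)/4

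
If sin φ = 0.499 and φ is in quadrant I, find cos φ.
cos φ = 0.8666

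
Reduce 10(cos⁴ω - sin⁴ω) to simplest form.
10(cos⁴ω - sin⁴ω) = 10(cos(2ω)) (using Factoring + double angle)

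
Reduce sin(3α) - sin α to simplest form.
sin(3α) - sin α = 2 cos(2α) sin α (using Sum-to-product)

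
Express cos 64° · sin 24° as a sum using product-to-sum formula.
cos 64° sin 24° = (1/2)[sin(64°+24°) - sin(64°-24°)]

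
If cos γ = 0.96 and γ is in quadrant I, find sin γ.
sin γ = 0.28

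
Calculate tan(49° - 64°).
tan(49° - 64°) = (tan 49° - tan 64°)/(1 + tan 49° tan 64°) = -(2-√3)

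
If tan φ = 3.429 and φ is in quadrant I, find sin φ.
sin φ = 0.96 (using tan²φ + 1 = sec²φ)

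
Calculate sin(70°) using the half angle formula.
sin(70°) = √((1 - cos 140°)/2) = 0.9397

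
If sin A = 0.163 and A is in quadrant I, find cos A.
cos A = 0.9866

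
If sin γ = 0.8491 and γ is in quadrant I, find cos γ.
cos γ = 0.5282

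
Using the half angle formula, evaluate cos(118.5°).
cos(118.5°) = -√((1 + cos 237°)/2) = -0.4772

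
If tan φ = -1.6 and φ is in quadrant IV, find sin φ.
sin φ = -0.848 (using tan²φ + 1 = sec²φ)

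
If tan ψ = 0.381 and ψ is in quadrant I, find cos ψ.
cos ψ = 0.9345 (using tan²ψ + 1 = sec²ψ)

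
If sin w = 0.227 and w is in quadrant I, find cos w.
cos w = 0.9739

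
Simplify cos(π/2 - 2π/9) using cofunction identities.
cos(π/2 - 2π/9) = sin(2π/9)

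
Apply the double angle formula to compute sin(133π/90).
sin(133π/90) = 2 sin 133π/180 cos 133π/180 = -0.9976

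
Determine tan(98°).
tan(98°) = -7.115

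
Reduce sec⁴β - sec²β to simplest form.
sec⁴β - sec²β = tan⁴β + tan²β (using Pythagorean)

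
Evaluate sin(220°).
sin(220°) = -0.6428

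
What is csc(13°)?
csc(13°) = 4.445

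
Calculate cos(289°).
cos(289°) = 0.3256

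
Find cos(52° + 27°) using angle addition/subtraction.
cos(52° + 27°) = cos 52° cos 27° - sin 52° sin 27° = 0.1908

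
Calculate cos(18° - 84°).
cos(18° - 84°) = cos 18° cos 84° + sin 18° sin 84° = 0.4067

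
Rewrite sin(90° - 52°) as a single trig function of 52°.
sin(90° - 52°) = cos(52°)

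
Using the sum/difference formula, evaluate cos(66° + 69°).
cos(66° + 69°) = cos 66° cos 69° - sin 66° sin 69° = -√2/2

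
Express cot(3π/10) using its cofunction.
cot(3π/10) = tan(π/2 - 3π/10) = tan(π/5)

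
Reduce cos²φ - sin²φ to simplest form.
cos²φ - sin²φ = cos(2φ) (using Double angle)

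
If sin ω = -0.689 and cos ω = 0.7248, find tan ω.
tan ω = sin ω / cos ω = -0.9506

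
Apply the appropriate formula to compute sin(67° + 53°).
sin(67° + 53°) = sin 67° cos 53° + cos 67° sin 53° = √3/2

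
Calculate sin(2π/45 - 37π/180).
sin(2π/45 - 37π/180) = sin 2π/45 cos 37π/180 - cos 2π/45 sin 37π/180 = -0.4848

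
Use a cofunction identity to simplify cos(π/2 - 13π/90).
cos(π/2 - 13π/90) = sin(13π/90)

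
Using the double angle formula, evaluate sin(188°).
sin(188°) = 2 sin 94° cos 94° = -0.1392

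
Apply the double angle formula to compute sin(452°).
sin(452°) = 2 sin 226° cos 226° = 0.9994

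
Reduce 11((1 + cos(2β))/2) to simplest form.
11((1 + cos(2β))/2) = 11(cos²β) (using Power reduction)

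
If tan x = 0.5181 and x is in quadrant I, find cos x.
cos x = 0.8879 (using tan²x + 1 = sec²x)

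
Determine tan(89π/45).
tan(89π/45) = -0.06993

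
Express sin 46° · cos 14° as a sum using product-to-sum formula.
sin 46° cos 14° = (1/2)[sin(46°+14°) + sin(46°-14°)]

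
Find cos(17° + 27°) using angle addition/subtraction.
cos(17° + 27°) = cos 17° cos 27° - sin 17° sin 27° = 0.7193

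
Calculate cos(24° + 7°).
cos(24° + 7°) = cos 24° cos 7° - sin 24° sin 7° = 0.8572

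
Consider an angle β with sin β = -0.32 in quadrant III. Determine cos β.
cos β = ±√(1 - sin²β) = -0.9474 (negative in QIII)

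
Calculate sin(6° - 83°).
sin(6° - 83°) = sin 6° cos 83° - cos 6° sin 83° = -0.9744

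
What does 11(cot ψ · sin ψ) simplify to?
11(cot ψ · sin ψ) = 11(cos ψ) (using Quotient identity)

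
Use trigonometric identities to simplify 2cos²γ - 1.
2cos²γ - 1 = cos(2γ) (using Double angle)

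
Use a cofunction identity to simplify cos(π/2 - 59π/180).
cos(π/2 - 59π/180) = sin(59π/180)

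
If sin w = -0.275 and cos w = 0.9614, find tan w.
tan w = sin w / cos w = -0.286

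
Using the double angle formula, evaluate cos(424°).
cos(424°) = cos²212° - sin²212° = 0.4384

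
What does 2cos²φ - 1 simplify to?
2cos²φ - 1 = cos(2φ) (using Double angle)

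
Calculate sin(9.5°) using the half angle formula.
sin(9.5°) = √((1 - cos 19°)/2) = 0.165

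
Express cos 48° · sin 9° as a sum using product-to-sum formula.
cos 48° sin 9° = (1/2)[sin(48°+9°) - sin(48°-9°)]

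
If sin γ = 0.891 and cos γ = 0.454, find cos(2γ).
cos(2γ) = cos²γ - sin²γ = -0.5878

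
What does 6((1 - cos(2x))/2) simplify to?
6((1 - cos(2x))/2) = 6(sin²x) (using Power reduction)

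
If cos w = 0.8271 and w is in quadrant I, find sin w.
sin w = 0.5621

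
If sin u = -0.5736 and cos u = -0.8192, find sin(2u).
sin(2u) = 2 sin u cos u = 0.9398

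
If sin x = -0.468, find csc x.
csc x = 1/sin x = -2.137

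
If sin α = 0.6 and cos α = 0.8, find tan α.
tan α = sin α / cos α = 0.75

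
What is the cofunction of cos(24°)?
cos(24°) = sin(90° - 24°) = sin(66°)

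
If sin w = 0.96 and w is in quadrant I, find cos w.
cos w = 0.28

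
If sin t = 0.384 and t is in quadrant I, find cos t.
cos t = 0.9233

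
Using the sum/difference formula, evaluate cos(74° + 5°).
cos(74° + 5°) = cos 74° cos 5° - sin 74° sin 5° = 0.1908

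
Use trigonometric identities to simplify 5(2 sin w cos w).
5(2 sin w cos w) = 5(sin(2w)) (using Double angle)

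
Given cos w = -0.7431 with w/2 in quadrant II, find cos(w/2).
cos(w/2) = ±√((1 + cos w)/2); negative since w/2 ∈ QII, so cos(w/2) = -0.3584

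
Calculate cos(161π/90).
cos(161π/90) = 0.788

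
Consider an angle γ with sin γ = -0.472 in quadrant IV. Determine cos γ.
cos γ = √(1 - sin²γ) = 0.8816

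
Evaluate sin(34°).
sin(34°) = 0.5592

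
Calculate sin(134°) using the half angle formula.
sin(134°) = √((1 - cos 268°)/2) = 0.7193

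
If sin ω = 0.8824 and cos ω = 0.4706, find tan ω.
tan ω = sin ω / cos ω = 1.875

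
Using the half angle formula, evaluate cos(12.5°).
cos(12.5°) = √((1 + cos 25°)/2) = 0.9763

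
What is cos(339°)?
cos(339°) = 0.9336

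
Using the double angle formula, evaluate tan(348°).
tan(348°) = 2 tan 174° / (1 - tan²174°) = -0.2126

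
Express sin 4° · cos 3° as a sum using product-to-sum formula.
sin 4° cos 3° = (1/2)[sin(4°+3°) + sin(4°-3°)]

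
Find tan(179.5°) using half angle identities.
tan(179.5°) = sin 359° / (1 + cos 359°) = -0.008727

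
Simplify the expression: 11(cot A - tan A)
11(cot A - tan A) = 11(2 cot(2A)) (using Double angle)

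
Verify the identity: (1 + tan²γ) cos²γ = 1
LHS = sec²γ · cos²γ = (1/cos²γ) · cos²γ = 1 = RHS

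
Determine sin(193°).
sin(193°) = -0.225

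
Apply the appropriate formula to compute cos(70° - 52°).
cos(70° - 52°) = cos 70° cos 52° + sin 70° sin 52° = 0.9511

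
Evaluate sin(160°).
sin(160°) = 0.342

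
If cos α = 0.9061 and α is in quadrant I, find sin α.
sin α = 0.4231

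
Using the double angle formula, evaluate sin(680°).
sin(680°) = 2 sin 340° cos 340° = -0.6428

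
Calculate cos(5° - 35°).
cos(5° - 35°) = cos 5° cos 35° + sin 5° sin 35° = √3/2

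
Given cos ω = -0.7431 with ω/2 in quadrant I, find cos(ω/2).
cos(ω/2) = ±√((1 + cos ω)/2); positive since ω/2 ∈ QI, so cos(ω/2) = 0.3584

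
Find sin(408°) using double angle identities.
sin(408°) = 2 sin 204° cos 204° = 0.7431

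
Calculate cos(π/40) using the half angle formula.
cos(π/40) = √((1 + cos π/20)/2) = 0.9969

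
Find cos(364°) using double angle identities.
cos(364°) = cos²182° - sin²182° = 0.9976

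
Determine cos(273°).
cos(273°) = 0.05234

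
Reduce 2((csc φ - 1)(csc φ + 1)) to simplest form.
2((csc φ - 1)(csc φ + 1)) = 2(cot²φ) (using Diff. of squares)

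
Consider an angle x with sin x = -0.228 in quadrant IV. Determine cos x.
cos x = √(1 - sin²x) = 0.9737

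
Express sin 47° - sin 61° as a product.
sin 47° - sin 61° = 2 cos(54°) sin(-7°)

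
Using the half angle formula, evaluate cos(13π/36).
cos(13π/36) = √((1 + cos 13π/18)/2) = 0.4226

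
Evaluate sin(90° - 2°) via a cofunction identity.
sin(90° - 2°) = cos(2°) = 0.9994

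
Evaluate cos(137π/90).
cos(137π/90) = 0.06976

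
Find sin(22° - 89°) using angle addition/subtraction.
sin(22° - 89°) = sin 22° cos 89° - cos 22° sin 89° = -0.9205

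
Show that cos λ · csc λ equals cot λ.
LHS = cos λ · (1/sin λ) = cos λ/sin λ = cot λ = RHS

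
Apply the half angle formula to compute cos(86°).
cos(86°) = √((1 + cos 172°)/2) = 0.06976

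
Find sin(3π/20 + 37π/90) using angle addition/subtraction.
sin(3π/20 + 37π/90) = sin 3π/20 cos 37π/90 + cos 3π/20 sin 37π/90 = 0.9816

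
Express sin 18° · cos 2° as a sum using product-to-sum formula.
sin 18° cos 2° = (1/2)[sin(18°+2°) + sin(18°-2°)]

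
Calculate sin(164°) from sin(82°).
sin(164°) = 2 sin 82° cos 82° = 0.2756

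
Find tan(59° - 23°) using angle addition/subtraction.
tan(59° - 23°) = (tan 59° - tan 23°)/(1 + tan 59° tan 23°) = 0.7265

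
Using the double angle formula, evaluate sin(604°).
sin(604°) = 2 sin 302° cos 302° = -0.8988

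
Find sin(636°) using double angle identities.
sin(636°) = 2 sin 318° cos 318° = -0.9945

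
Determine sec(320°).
sec(320°) = 1.305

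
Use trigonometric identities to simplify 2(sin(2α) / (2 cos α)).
2(sin(2α) / (2 cos α)) = 2(sin α) (using Double angle)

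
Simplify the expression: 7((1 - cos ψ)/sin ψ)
7((1 - cos ψ)/sin ψ) = 7(tan(ψ/2)) (using Half angle)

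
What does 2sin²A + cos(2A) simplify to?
2sin²A + cos(2A) = 1 (using Double angle)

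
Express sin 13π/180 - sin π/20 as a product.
sin 13π/180 - sin π/20 = 2 cos(11π/180) sin(π/90)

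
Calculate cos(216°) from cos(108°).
cos(216°) = cos²108° - sin²108° = -0.809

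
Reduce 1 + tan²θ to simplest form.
1 + tan²θ = sec²θ (using Pythagorean identity)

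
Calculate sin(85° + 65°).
sin(85° + 65°) = sin 85° cos 65° + cos 85° sin 65° = 1/2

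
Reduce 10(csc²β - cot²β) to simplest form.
10(csc²β - cot²β) = 10 (using Pythagorean identity)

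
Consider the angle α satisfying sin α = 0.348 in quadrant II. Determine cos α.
cos α = ±√(1 - sin²α) = -0.9375 (negative in QII)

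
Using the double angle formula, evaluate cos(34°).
cos(34°) = cos²17° - sin²17° = 0.829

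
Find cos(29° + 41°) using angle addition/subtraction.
cos(29° + 41°) = cos 29° cos 41° - sin 29° sin 41° = 0.342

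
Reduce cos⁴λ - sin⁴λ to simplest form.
cos⁴λ - sin⁴λ = cos(2λ) (using Factoring + double angle)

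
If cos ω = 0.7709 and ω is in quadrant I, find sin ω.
sin ω = 0.637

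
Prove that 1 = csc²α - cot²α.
RHS = 1/sin²α - cos²α/sin²α = (1 - cos²α)/sin²α = sin²α/sin²α = 1 = LHS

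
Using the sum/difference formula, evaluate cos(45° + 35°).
cos(45° + 35°) = cos 45° cos 35° - sin 45° sin 35° = 0.1736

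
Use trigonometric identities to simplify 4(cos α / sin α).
4(cos α / sin α) = 4(cot α) (using Quotient identity)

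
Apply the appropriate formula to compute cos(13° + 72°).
cos(13° + 72°) = cos 13° cos 72° - sin 13° sin 72° = 0.08716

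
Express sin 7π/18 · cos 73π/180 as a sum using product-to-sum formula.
sin 7π/18 cos 73π/180 = (1/2)[sin(7π/18+73π/180) + sin(7π/18-73π/180)]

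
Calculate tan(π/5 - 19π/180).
tan(π/5 - 19π/180) = (tan π/5 - tan 19π/180)/(1 + tan π/5 tan 19π/180) = 0.3057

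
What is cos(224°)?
cos(224°) = -0.7193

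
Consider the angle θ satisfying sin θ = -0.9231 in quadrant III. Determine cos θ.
cos θ = ±√(1 - sin²θ) = -0.3846 (negative in QIII)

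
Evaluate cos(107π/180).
cos(107π/180) = -0.2924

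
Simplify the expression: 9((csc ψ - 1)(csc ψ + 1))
9((csc ψ - 1)(csc ψ + 1)) = 9(cot²ψ) (using Diff. of squares)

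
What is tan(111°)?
tan(111°) = -2.605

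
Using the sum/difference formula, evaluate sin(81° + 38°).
sin(81° + 38°) = sin 81° cos 38° + cos 81° sin 38° = 0.8746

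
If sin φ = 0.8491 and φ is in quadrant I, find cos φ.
cos φ = 0.5282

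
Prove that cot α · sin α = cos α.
LHS = (cos α/sin α) · sin α = cos α = RHS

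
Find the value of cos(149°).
cos(149°) = -0.8572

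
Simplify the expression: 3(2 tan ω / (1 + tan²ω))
3(2 tan ω / (1 + tan²ω)) = 3(sin(2ω)) (using Double angle)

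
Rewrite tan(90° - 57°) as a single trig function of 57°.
tan(90° - 57°) = cot(57°)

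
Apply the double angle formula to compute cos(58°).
cos(58°) = cos²29° - sin²29° = 0.5299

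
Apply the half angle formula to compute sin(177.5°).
sin(177.5°) = √((1 - cos 355°)/2) = 0.04362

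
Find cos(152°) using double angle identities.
cos(152°) = cos²76° - sin²76° = -0.8829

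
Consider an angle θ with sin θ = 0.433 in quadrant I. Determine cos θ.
cos θ = √(1 - sin²θ) = 0.9014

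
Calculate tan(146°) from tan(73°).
tan(146°) = 2 tan 73° / (1 - tan²73°) = -0.6745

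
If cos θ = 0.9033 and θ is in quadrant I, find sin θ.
sin θ = 0.429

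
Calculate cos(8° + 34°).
cos(8° + 34°) = cos 8° cos 34° - sin 8° sin 34° = 0.7431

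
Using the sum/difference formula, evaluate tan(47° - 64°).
tan(47° - 64°) = (tan 47° - tan 64°)/(1 + tan 47° tan 64°) = -0.3057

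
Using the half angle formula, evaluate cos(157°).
cos(157°) = -√((1 + cos 314°)/2) = -0.9205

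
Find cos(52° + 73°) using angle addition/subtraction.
cos(52° + 73°) = cos 52° cos 73° - sin 52° sin 73° = -0.5736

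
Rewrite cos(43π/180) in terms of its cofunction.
cos(43π/180) = sin(π/2 - 43π/180) = sin(47π/180)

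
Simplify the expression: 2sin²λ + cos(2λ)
2sin²λ + cos(2λ) = 1 (using Double angle)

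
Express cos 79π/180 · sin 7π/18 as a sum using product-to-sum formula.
cos 79π/180 sin 7π/18 = (1/2)[sin(79π/180+7π/18) - sin(79π/180-7π/18)]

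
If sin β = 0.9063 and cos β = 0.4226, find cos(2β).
cos(2β) = cos²β - sin²β = -0.6428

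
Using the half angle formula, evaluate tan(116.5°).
tan(116.5°) = sin 233° / (1 + cos 233°) = -2.006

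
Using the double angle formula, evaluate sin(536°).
sin(536°) = 2 sin 268° cos 268° = 0.06976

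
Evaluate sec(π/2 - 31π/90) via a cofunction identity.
sec(π/2 - 31π/90) = csc(31π/90) = 1.133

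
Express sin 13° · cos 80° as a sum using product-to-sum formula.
sin 13° cos 80° = (1/2)[sin(13°+80°) + sin(13°-80°)]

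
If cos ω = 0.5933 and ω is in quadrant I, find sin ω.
sin ω = 0.805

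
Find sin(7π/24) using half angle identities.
sin(7π/24) = √((1 - cos 7π/12)/2) = 0.7934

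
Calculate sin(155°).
sin(155°) = 0.4226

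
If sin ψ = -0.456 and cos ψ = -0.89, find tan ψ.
tan ψ = sin ψ / cos ψ = 0.5124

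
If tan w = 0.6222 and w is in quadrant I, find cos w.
cos w = 0.8491 (using tan²w + 1 = sec²w)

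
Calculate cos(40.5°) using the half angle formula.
cos(40.5°) = √((1 + cos 81°)/2) = 0.7604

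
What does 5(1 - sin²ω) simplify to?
5(1 - sin²ω) = 5(cos²ω) (using Pythagorean identity)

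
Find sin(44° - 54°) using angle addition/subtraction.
sin(44° - 54°) = sin 44° cos 54° - cos 44° sin 54° = -0.1736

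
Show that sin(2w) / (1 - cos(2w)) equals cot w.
LHS = 2 sin w cos w / (2sin²w) = cos w/sin w = cot w = RHS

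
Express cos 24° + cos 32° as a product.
cos 24° + cos 32° = 2 cos(28°) cos(-4°)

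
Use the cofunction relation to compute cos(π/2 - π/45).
cos(π/2 - π/45) = sin(π/45) = 0.06976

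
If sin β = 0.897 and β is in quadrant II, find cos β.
cos β = -0.442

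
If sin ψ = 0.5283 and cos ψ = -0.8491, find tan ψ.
tan ψ = sin ψ / cos ψ = -0.6222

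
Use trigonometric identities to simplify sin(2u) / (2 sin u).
sin(2u) / (2 sin u) = cos u (using Double angle)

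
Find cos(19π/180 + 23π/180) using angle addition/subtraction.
cos(19π/180 + 23π/180) = cos 19π/180 cos 23π/180 - sin 19π/180 sin 23π/180 = 0.7431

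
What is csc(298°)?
csc(298°) = -1.133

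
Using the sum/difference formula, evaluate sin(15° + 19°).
sin(15° + 19°) = sin 15° cos 19° + cos 15° sin 19° = 0.5592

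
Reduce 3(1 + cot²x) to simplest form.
3(1 + cot²x) = 3(csc²x) (using Pythagorean identity)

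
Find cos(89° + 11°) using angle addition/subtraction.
cos(89° + 11°) = cos 89° cos 11° - sin 89° sin 11° = -0.1736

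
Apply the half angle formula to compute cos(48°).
cos(48°) = √((1 + cos 96°)/2) = 0.6691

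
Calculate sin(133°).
sin(133°) = 0.7314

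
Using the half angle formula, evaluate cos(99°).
cos(99°) = -√((1 + cos 198°)/2) = -0.1564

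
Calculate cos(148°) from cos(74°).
cos(148°) = cos²74° - sin²74° = -0.848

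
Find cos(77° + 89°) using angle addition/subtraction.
cos(77° + 89°) = cos 77° cos 89° - sin 77° sin 89° = -0.9703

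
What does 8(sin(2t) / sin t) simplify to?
8(sin(2t) / sin t) = 8(2 cos t) (using Double angle)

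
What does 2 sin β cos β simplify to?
2 sin β cos β = sin(2β) (using Double angle)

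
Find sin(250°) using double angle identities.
sin(250°) = 2 sin 125° cos 125° = -0.9397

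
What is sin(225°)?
sin(225°) = -√2/2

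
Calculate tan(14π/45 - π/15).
tan(14π/45 - π/15) = (tan 14π/45 - tan π/15)/(1 + tan 14π/45 tan π/15) = 0.9657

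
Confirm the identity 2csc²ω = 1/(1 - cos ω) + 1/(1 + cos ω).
RHS = [(1 + cos ω) + (1 - cos ω)] / [(1 - cos ω)(1 + cos ω)] = 2/(1 - cos²ω) = 2/sin²ω = 2csc²ω = LHS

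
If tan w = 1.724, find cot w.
cot w = 1/tan w = 0.58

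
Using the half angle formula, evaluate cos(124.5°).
cos(124.5°) = -√((1 + cos 249°)/2) = -0.5664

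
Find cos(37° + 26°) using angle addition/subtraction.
cos(37° + 26°) = cos 37° cos 26° - sin 37° sin 26° = 0.454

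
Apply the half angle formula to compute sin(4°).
sin(4°) = √((1 - cos 8°)/2) = 0.06976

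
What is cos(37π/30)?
cos(37π/30) = -0.7431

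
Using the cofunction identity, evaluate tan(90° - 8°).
tan(90° - 8°) = cot(8°) = 7.115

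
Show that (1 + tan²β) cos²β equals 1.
LHS = sec²β · cos²β = (1/cos²β) · cos²β = 1 = RHS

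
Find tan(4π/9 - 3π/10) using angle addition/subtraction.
tan(4π/9 - 3π/10) = (tan 4π/9 - tan 3π/10)/(1 + tan 4π/9 tan 3π/10) = 0.4877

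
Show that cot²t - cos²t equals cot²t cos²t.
LHS = cos²t/sin²t - cos²t = cos²t(1/sin²t - 1) = cos²t · (1 - sin²t)/sin²t = cos²t · cos²t/sin²t = cos²t · cot²t = RHS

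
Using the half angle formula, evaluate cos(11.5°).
cos(11.5°) = √((1 + cos 23°)/2) = 0.9799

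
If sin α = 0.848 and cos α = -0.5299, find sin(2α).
sin(2α) = 2 sin α cos α = -0.8987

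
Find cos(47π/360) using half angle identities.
cos(47π/360) = √((1 + cos 47π/180)/2) = 0.9171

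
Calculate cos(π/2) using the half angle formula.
cos(π/2) = √((1 + cos π)/2) = 0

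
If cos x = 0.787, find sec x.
sec x = 1/cos x = 1.271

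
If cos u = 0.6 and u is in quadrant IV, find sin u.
sin u = -0.8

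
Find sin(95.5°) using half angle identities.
sin(95.5°) = √((1 - cos 191°)/2) = 0.9954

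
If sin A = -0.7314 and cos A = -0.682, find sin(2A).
sin(2A) = 2 sin A cos A = 0.9976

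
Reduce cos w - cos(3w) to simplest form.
cos w - cos(3w) = 2 sin(2w) sin w (using Sum-to-product)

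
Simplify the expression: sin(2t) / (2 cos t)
sin(2t) / (2 cos t) = sin t (using Double angle)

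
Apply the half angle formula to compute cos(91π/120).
cos(91π/120) = -√((1 + cos 91π/60)/2) = -0.7254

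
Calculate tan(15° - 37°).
tan(15° - 37°) = (tan 15° - tan 37°)/(1 + tan 15° tan 37°) = -0.404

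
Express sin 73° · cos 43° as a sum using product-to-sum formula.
sin 73° cos 43° = (1/2)[sin(73°+43°) + sin(73°-43°)]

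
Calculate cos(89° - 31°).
cos(89° - 31°) = cos 89° cos 31° + sin 89° sin 31° = 0.5299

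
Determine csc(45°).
csc(45°) = √2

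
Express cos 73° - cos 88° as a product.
cos 73° - cos 88° = -2 sin(80.5°) sin(-7.5°)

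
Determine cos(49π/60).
cos(49π/60) = -0.8387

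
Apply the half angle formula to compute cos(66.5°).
cos(66.5°) = √((1 + cos 133°)/2) = 0.3987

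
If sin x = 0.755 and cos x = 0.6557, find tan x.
tan x = sin x / cos x = 1.151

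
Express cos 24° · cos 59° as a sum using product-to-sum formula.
cos 24° cos 59° = (1/2)[cos(24°-59°) + cos(24°+59°)]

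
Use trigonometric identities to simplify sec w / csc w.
sec w / csc w = tan w (using Reciprocal identities)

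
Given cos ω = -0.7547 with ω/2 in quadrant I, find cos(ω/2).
cos(ω/2) = ±√((1 + cos ω)/2); positive since ω/2 ∈ QI, so cos(ω/2) = 0.3502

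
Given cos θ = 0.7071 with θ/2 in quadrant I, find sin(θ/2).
sin(θ/2) = ±√((1 - cos θ)/2); positive since θ/2 ∈ QI, so sin(θ/2) = 0.3827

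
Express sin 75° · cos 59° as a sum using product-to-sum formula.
sin 75° cos 59° = (1/2)[sin(75°+59°) + sin(75°-59°)]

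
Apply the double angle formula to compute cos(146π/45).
cos(146π/45) = cos²73π/45 - sin²73π/45 = -0.7193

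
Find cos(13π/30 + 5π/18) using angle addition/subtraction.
cos(13π/30 + 5π/18) = cos 13π/30 cos 5π/18 - sin 13π/30 sin 5π/18 = -0.6157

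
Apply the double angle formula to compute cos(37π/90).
cos(37π/90) = cos²37π/180 - sin²37π/180 = 0.2756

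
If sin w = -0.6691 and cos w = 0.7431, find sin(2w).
sin(2w) = 2 sin w cos w = -0.9944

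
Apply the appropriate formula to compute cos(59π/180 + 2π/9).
cos(59π/180 + 2π/9) = cos 59π/180 cos 2π/9 - sin 59π/180 sin 2π/9 = -0.1564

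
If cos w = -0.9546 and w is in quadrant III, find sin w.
sin w = -0.2979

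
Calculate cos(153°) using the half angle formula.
cos(153°) = -√((1 + cos 306°)/2) = -0.891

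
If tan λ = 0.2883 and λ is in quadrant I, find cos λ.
cos λ = 0.9609 (using tan²λ + 1 = sec²λ)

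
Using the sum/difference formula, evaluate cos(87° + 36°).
cos(87° + 36°) = cos 87° cos 36° - sin 87° sin 36° = -0.5446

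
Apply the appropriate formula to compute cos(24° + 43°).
cos(24° + 43°) = cos 24° cos 43° - sin 24° sin 43° = 0.3907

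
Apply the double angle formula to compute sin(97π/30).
sin(97π/30) = 2 sin 97π/60 cos 97π/60 = -0.6691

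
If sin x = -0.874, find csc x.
csc x = 1/sin x = -1.144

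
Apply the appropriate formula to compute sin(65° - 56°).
sin(65° - 56°) = sin 65° cos 56° - cos 65° sin 56° = 0.1564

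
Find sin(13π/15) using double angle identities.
sin(13π/15) = 2 sin 13π/30 cos 13π/30 = 0.4067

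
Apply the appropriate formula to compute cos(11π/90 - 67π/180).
cos(11π/90 - 67π/180) = cos 11π/90 cos 67π/180 + sin 11π/90 sin 67π/180 = √2/2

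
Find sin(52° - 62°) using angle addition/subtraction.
sin(52° - 62°) = sin 52° cos 62° - cos 52° sin 62° = -0.1736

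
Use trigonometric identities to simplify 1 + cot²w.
1 + cot²w = csc²w (using Pythagorean identity)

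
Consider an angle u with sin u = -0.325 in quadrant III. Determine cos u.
cos u = ±√(1 - sin²u) = -0.9457 (negative in QIII)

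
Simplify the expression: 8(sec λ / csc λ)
8(sec λ / csc λ) = 8(tan λ) (using Reciprocal identities)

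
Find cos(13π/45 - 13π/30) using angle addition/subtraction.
cos(13π/45 - 13π/30) = cos 13π/45 cos 13π/30 + sin 13π/45 sin 13π/30 = 0.8988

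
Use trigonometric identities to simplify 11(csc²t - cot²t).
11(csc²t - cot²t) = 11 (using Pythagorean identity)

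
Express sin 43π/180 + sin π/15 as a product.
sin 43π/180 + sin π/15 = 2 sin(11π/72) cos(31π/360)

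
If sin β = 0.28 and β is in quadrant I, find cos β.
cos β = 0.96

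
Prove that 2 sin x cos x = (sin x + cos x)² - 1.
RHS = sin²x + 2 sin x cos x + cos²x - 1 = (sin²x + cos²x) + 2 sin x cos x - 1 = 1 + 2 sin x cos x - 1 = 2 sin x cos x = LHS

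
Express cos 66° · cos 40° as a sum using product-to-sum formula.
cos 66° cos 40° = (1/2)[cos(66°-40°) + cos(66°+40°)]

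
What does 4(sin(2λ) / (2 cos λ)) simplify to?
4(sin(2λ) / (2 cos λ)) = 4(sin λ) (using Double angle)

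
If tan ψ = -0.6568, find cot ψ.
cot ψ = 1/tan ψ = -1.523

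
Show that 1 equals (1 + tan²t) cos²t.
RHS = sec²t · cos²t = (1/cos²t) · cos²t = 1 = LHS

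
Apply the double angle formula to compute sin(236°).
sin(236°) = 2 sin 118° cos 118° = -0.829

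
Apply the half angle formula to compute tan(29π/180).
tan(29π/180) = sin 29π/90 / (1 + cos 29π/90) = 0.5543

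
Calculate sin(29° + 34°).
sin(29° + 34°) = sin 29° cos 34° + cos 29° sin 34° = 0.891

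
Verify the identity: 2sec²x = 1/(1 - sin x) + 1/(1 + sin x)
RHS = [(1 + sin x) + (1 - sin x)] / [(1 - sin x)(1 + sin x)] = 2/(1 - sin²x) = 2/cos²x = 2sec²x = LHS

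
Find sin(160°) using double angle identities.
sin(160°) = 2 sin 80° cos 80° = 0.342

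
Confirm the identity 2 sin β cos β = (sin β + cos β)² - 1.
RHS = sin²β + 2 sin β cos β + cos²β - 1 = (sin²β + cos²β) + 2 sin β cos β - 1 = 1 + 2 sin β cos β - 1 = 2 sin β cos β = LHS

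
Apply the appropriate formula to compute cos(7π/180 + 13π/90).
cos(7π/180 + 13π/90) = cos 7π/180 cos 13π/90 - sin 7π/180 sin 13π/90 = 0.8387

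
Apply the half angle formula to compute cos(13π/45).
cos(13π/45) = √((1 + cos 26π/45)/2) = 0.6157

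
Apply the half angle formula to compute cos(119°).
cos(119°) = -√((1 + cos 238°)/2) = -0.4848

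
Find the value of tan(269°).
tan(269°) = 57.29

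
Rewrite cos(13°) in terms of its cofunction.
cos(13°) = sin(90° - 13°) = sin(77°)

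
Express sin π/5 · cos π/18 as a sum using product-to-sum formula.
sin π/5 cos π/18 = (1/2)[sin(π/5+π/18) + sin(π/5-π/18)]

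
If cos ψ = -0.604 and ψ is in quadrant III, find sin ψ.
sin ψ = -0.797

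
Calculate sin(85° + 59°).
sin(85° + 59°) = sin 85° cos 59° + cos 85° sin 59° = 0.5878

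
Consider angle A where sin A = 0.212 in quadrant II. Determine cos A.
cos A = ±√(1 - sin²A) = -0.9773 (negative in QII)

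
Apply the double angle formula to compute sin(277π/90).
sin(277π/90) = 2 sin 277π/180 cos 277π/180 = -0.2419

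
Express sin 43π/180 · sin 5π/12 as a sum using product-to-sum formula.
sin 43π/180 sin 5π/12 = (1/2)[cos(43π/180-5π/12) - cos(43π/180+5π/12)]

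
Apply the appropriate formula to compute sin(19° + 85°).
sin(19° + 85°) = sin 19° cos 85° + cos 19° sin 85° = 0.9703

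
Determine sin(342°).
sin(342°) = -0.309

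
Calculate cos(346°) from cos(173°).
cos(346°) = 2cos²173° - 1 = 0.9703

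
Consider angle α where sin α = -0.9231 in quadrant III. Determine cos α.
cos α = ±√(1 - sin²α) = -0.3846 (negative in QIII)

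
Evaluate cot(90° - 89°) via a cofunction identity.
cot(90° - 89°) = tan(89°) = 57.29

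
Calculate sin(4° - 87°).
sin(4° - 87°) = sin 4° cos 87° - cos 4° sin 87° = -0.9925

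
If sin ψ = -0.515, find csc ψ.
csc ψ = 1/sin ψ = -1.942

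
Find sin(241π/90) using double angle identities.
sin(241π/90) = 2 sin 241π/180 cos 241π/180 = 0.848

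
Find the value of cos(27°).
cos(27°) = 0.891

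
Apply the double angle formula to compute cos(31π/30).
cos(31π/30) = cos²31π/60 - sin²31π/60 = -0.9945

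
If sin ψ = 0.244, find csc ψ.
csc ψ = 1/sin ψ = 4.098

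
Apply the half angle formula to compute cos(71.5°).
cos(71.5°) = √((1 + cos 143°)/2) = 0.3173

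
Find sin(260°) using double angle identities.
sin(260°) = 2 sin 130° cos 130° = -0.9848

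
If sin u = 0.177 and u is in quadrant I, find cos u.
cos u = 0.9842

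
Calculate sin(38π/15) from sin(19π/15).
sin(38π/15) = 2 sin 19π/15 cos 19π/15 = 0.9945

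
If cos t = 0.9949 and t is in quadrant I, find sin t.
sin t = 0.1009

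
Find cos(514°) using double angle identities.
cos(514°) = cos²257° - sin²257° = -0.8988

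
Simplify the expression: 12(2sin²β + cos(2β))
12(2sin²β + cos(2β)) = 12 (using Double angle)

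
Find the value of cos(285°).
cos(285°) = (√6-√2)/4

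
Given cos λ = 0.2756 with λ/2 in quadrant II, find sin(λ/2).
sin(λ/2) = ±√((1 - cos λ)/2); positive since λ/2 ∈ QII, so sin(λ/2) = 0.6018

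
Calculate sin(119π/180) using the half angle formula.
sin(119π/180) = √((1 - cos 119π/90)/2) = 0.8746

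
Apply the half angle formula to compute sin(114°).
sin(114°) = √((1 - cos 228°)/2) = 0.9135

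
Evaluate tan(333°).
tan(333°) = -0.5095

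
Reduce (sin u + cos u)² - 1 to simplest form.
(sin u + cos u)² - 1 = sin(2u) (using Pythagorean + double angle)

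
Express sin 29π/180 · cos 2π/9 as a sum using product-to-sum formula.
sin 29π/180 cos 2π/9 = (1/2)[sin(29π/180+2π/9) + sin(29π/180-2π/9)]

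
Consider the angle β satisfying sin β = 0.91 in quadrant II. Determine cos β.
cos β = ±√(1 - sin²β) = -0.4146 (negative in QII)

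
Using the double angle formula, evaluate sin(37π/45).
sin(37π/45) = 2 sin 37π/90 cos 37π/90 = 0.5299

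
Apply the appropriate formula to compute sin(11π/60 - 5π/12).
sin(11π/60 - 5π/12) = sin 11π/60 cos 5π/12 - cos 11π/60 sin 5π/12 = -0.6691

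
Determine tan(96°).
tan(96°) = -9.514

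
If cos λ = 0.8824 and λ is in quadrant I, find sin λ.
sin λ = 0.4705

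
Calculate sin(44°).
sin(44°) = 0.6947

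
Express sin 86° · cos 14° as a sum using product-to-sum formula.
sin 86° cos 14° = (1/2)[sin(86°+14°) + sin(86°-14°)]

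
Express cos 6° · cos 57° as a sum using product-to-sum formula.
cos 6° cos 57° = (1/2)[cos(6°-57°) + cos(6°+57°)]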